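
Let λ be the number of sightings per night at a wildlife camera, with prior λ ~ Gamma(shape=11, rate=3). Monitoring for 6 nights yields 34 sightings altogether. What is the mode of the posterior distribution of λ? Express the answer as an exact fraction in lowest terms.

Total count 34 over total exposure 6 nights.
Conjugate update: add total count to the shape and total exposure to the rate, giving Gamma(45, 9).
Posterior mode = (α'−1)/β' = 44/9.

44/9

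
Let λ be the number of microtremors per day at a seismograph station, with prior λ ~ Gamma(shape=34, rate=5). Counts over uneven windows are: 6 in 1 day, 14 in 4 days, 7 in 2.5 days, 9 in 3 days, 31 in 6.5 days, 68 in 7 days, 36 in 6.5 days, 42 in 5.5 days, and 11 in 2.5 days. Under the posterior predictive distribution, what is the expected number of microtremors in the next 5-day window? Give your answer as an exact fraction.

Total count: 6 + 14 + 7 + 9 + 31 + 68 + 36 + 42 + 11 = 224.
Total exposure: 1 + 4 + 2.5 + 3 + 6.5 + 7 + 6.5 + 5.5 + 2.5 = 38.5 days.
By Gamma–Poisson conjugacy, the posterior is Gamma(α + Σx, β + Σt) = Gamma(34 + 224, 5 + 38.5) = Gamma(258, 87/2).
Predictive mean over a 5-day window = T·E[λ|data] = 5·258/(87/2) = 860/29.

860/29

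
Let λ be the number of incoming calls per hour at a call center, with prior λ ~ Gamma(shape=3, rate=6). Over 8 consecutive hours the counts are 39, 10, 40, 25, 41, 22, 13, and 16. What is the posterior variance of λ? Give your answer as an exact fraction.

Total count: 39 + 10 + 40 + 25 + 41 + 22 + 13 + 16 = 206.
Total exposure: 8 hours.
Conjugate update: add total count to the shape and total exposure to the rate, giving Gamma(209, 14).
Posterior variance = α'/β'² = 209/196.

209/196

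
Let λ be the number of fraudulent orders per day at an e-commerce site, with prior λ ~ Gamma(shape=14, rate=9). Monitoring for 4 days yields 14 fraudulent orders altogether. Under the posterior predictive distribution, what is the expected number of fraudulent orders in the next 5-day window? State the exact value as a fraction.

140/13

Total count 14 over total exposure 4 days.
Conjugate update: add total count to the shape and total exposure to the rate, giving Gamma(28, 13).
Predictive mean over a 5-day window = T·E[λ|data] = 5·28/13 = 140/13.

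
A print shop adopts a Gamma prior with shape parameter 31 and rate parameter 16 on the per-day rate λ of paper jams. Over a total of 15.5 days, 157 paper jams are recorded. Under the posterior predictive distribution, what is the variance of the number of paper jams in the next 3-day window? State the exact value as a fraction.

Total count 157 over total exposure 15.5 days.
By Gamma–Poisson conjugacy, the posterior is Gamma(α + Σx, β + Σt) = Gamma(31 + 157, 16 + 15.5) = Gamma(188, 63/2).
The posterior predictive for a window of length T is Negative Binomial with variance T·α'·(β'+T)/β'² = 3·188·(69/2)/(3969/4) = 8648/441.

8648/441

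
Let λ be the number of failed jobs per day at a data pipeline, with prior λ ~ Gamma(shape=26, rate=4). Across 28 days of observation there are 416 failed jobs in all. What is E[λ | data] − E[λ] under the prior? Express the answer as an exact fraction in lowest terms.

117/16

Total count 416 over total exposure 28 days.
Gamma(α, β) with Poisson data over total exposure Σt gives posterior Gamma(α+Σx, β+Σt) = Gamma(442, 32).
Posterior mean = 442/32 = 221/16; prior mean = 26/4 = 13/2. Difference = 221/16 − 13/2 = 117/16.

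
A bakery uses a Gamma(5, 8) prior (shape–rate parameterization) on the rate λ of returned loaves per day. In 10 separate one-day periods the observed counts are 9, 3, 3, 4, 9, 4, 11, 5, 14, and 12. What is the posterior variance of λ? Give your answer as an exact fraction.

Total count: 9 + 3 + 3 + 4 + 9 + 4 + 11 + 5 + 14 + 12 = 74.
Total exposure: 10 days.
By Gamma–Poisson conjugacy, the posterior is Gamma(α + Σx, β + Σt) = Gamma(5 + 74, 8 + 10) = Gamma(79, 18).
Posterior variance = α'/β'² = 79/324.

79/324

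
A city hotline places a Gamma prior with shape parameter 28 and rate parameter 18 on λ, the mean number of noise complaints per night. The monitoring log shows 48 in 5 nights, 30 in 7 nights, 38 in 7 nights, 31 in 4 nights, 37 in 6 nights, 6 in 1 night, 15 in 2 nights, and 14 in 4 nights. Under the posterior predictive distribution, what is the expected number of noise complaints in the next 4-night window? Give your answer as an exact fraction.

494/27

Total count: 48 + 30 + 38 + 31 + 37 + 6 + 15 + 14 = 219.
Total exposure: 5 + 7 + 7 + 4 + 6 + 1 + 2 + 4 = 36 nights.
The Gamma prior is conjugate for the Poisson rate, so λ | data ~ Gamma(28+219, 18+36) = Gamma(247, 54).
Predictive mean over a 4-night window = T·E[λ|data] = 4·247/54 = 494/27.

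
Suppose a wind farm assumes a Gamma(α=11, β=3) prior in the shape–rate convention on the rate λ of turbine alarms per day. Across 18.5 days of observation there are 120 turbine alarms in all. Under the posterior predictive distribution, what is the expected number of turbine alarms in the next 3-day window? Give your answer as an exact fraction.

786/43

Total count 120 over total exposure 18.5 days.
The Gamma prior is conjugate for the Poisson rate, so λ | data ~ Gamma(11+120, 3+18.5) = Gamma(131, 43/2).
Predictive mean over a 3-day window = T·E[λ|data] = 3·131/(43/2) = 786/43.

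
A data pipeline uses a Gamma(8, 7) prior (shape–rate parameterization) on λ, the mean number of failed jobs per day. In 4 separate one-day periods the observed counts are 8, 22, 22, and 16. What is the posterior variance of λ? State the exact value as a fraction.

76/121

Total count: 8 + 22 + 22 + 16 = 68.
Total exposure: 4 days.
Gamma(α, β) with Poisson data over total exposure Σt gives posterior Gamma(α+Σx, β+Σt) = Gamma(76, 11).
Posterior variance = α'/β'² = 76/121.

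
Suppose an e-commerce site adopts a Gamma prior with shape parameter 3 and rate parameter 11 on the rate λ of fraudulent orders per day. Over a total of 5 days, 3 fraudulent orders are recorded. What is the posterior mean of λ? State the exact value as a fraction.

Total count 3 over total exposure 5 days.
Conjugate update: add total count to the shape and total exposure to the rate, giving Gamma(6, 16).
Posterior mean = α'/β' = 6/16 = 3/8.

3/8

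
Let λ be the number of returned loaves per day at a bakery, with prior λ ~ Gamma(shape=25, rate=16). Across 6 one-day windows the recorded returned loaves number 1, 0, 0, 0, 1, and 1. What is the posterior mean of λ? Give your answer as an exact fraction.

Total count: 1 + 0 + 0 + 0 + 1 + 1 = 3.
Total exposure: 6 days.
Posterior: α' = 25 + 3 = 28, β' = 16 + 6 = 22.
Posterior mean = α'/β' = 28/22 = 14/11.

14/11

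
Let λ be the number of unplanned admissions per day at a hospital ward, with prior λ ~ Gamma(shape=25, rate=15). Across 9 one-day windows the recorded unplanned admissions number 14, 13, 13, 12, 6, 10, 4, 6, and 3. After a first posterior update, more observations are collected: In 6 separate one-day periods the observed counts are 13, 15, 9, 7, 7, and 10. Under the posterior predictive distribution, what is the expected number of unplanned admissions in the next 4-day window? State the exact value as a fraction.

334/15

Total count: 14 + 13 + 13 + 12 + 6 + 10 + 4 + 6 + 3 = 81.
Total exposure: 9 days.
After the first batch: Gamma(25 + 81, 15 + 9) = Gamma(106, 24).
Total count: 13 + 15 + 9 + 7 + 7 + 10 = 61.
Total exposure: 6 days.
After the second batch: Gamma(106 + 61, 24 + 6) = Gamma(167, 30).
Predictive mean over a 4-day window = T·E[λ|data] = 4·167/30 = 334/15.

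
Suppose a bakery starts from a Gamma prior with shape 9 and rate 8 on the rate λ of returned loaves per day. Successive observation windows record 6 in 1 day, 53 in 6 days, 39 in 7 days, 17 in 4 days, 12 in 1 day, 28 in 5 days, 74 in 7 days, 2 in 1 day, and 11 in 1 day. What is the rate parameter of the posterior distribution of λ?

Total count: 6 + 53 + 39 + 17 + 12 + 28 + 74 + 2 + 11 = 242.
Total exposure: 1 + 6 + 7 + 4 + 1 + 5 + 7 + 1 + 1 = 33 days.
Posterior: α' = 9 + 242 = 251, β' = 8 + 33 = 41.

41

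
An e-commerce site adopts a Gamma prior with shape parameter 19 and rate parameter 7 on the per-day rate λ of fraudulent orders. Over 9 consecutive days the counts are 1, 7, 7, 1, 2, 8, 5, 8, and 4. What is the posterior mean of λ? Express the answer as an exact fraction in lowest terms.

31/8

Total count: 1 + 7 + 7 + 1 + 2 + 8 + 5 + 8 + 4 = 43.
Total exposure: 9 days.
By Gamma–Poisson conjugacy, the posterior is Gamma(α + Σx, β + Σt) = Gamma(19 + 43, 7 + 9) = Gamma(62, 16).
Posterior mean = α'/β' = 62/16 = 31/8.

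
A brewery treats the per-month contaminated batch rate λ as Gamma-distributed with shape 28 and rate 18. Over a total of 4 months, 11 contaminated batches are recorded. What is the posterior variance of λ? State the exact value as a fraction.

39/484

Total count 11 over total exposure 4 months.
Posterior: α' = 28 + 11 = 39, β' = 18 + 4 = 22.
Posterior variance = α'/β'² = 39/484.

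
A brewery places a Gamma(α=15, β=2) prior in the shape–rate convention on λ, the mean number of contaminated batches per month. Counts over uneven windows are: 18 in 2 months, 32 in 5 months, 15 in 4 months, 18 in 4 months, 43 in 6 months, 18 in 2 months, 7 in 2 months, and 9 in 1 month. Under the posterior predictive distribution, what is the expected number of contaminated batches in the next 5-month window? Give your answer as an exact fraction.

125/4

Total count: 18 + 32 + 15 + 18 + 43 + 18 + 7 + 9 = 160.
Total exposure: 2 + 5 + 4 + 4 + 6 + 2 + 2 + 1 = 26 months.
Posterior: α' = 15 + 160 = 175, β' = 2 + 26 = 28.
Predictive mean over a 5-month window = T·E[λ|data] = 5·175/28 = 125/4.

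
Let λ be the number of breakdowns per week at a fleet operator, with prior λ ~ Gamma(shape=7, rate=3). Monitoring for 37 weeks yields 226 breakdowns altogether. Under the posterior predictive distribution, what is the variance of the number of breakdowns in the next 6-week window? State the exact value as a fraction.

16077/400

Total count 226 over total exposure 37 weeks.
Gamma(α, β) with Poisson data over total exposure Σt gives posterior Gamma(α+Σx, β+Σt) = Gamma(233, 40).
The posterior predictive for a window of length T is Negative Binomial with variance T·α'·(β'+T)/β'² = 6·233·46/1600 = 16077/400.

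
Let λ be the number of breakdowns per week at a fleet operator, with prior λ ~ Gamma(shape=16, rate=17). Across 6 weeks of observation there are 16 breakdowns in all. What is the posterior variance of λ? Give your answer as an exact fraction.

32/529

Total count 16 over total exposure 6 weeks.
The Gamma prior is conjugate for the Poisson rate, so λ | data ~ Gamma(16+16, 17+6) = Gamma(32, 23).
Posterior variance = α'/β'² = 32/529.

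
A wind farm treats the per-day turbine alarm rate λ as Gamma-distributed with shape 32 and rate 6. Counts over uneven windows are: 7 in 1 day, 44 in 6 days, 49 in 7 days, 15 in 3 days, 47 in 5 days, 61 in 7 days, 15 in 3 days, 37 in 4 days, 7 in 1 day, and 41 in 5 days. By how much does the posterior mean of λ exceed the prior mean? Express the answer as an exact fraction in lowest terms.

33/16

Total count: 7 + 44 + 49 + 15 + 47 + 61 + 15 + 37 + 7 + 41 = 323.
Total exposure: 1 + 6 + 7 + 3 + 5 + 7 + 3 + 4 + 1 + 5 = 42 days.
By Gamma–Poisson conjugacy, the posterior is Gamma(α + Σx, β + Σt) = Gamma(32 + 323, 6 + 42) = Gamma(355, 48).
Posterior mean = 355/48 = 355/48; prior mean = 32/6 = 16/3. Difference = 355/48 − 16/3 = 33/16.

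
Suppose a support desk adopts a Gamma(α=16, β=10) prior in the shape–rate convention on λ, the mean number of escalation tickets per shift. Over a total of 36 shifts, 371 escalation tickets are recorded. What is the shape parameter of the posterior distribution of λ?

387

Total count 371 over total exposure 36 shifts.
By Gamma–Poisson conjugacy, the posterior is Gamma(α + Σx, β + Σt) = Gamma(16 + 371, 10 + 36) = Gamma(387, 46).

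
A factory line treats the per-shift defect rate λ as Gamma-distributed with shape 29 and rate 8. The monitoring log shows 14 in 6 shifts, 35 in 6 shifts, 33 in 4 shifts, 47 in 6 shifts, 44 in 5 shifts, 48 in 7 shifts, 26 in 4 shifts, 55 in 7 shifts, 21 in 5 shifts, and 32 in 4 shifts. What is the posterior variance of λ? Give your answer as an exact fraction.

96/961

Total count: 14 + 35 + 33 + 47 + 44 + 48 + 26 + 55 + 21 + 32 = 355.
Total exposure: 6 + 6 + 4 + 6 + 5 + 7 + 4 + 7 + 5 + 4 = 54 shifts.
Conjugate update: add total count to the shape and total exposure to the rate, giving Gamma(384, 62).
Posterior variance = α'/β'² = 384/3844 = 96/961.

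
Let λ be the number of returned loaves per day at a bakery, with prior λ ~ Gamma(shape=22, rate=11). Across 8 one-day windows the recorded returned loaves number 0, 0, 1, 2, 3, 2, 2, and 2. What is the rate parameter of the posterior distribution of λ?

19

Total count: 0 + 0 + 1 + 2 + 3 + 2 + 2 + 2 = 12.
Total exposure: 8 days.
Conjugate update: add total count to the shape and total exposure to the rate, giving Gamma(34, 19).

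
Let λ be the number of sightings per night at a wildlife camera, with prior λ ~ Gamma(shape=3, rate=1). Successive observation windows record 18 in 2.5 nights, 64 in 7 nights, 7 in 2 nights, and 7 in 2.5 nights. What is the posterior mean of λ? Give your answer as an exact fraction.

Total count: 18 + 64 + 7 + 7 = 96.
Total exposure: 2.5 + 7 + 2 + 2.5 = 14 nights.
Gamma(α, β) with Poisson data over total exposure Σt gives posterior Gamma(α+Σx, β+Σt) = Gamma(99, 15).
Posterior mean = α'/β' = 99/15 = 33/5.

33/5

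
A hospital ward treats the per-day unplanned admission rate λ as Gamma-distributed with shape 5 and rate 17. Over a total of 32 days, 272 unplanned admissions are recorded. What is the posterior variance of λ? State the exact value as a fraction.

Total count 272 over total exposure 32 days.
The Gamma prior is conjugate for the Poisson rate, so λ | data ~ Gamma(5+272, 17+32) = Gamma(277, 49).
Posterior variance = α'/β'² = 277/2401.

277/2401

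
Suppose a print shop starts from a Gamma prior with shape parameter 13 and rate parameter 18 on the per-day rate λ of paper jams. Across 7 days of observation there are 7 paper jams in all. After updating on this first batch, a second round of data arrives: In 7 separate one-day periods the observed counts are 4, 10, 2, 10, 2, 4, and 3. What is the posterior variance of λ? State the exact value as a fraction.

55/1024

Total count 7 over total exposure 7 days.
After the first batch: Gamma(13 + 7, 18 + 7) = Gamma(20, 25).
Total count: 4 + 10 + 2 + 10 + 2 + 4 + 3 = 35.
Total exposure: 7 days.
After the second batch: Gamma(20 + 35, 25 + 7) = Gamma(55, 32).
Posterior variance = α'/β'² = 55/1024.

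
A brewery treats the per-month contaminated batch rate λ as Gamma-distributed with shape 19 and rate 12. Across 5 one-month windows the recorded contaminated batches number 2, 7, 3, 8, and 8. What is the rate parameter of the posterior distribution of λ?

17

Total count: 2 + 7 + 3 + 8 + 8 = 28.
Total exposure: 5 months.
The Gamma prior is conjugate for the Poisson rate, so λ | data ~ Gamma(19+28, 12+5) = Gamma(47, 17).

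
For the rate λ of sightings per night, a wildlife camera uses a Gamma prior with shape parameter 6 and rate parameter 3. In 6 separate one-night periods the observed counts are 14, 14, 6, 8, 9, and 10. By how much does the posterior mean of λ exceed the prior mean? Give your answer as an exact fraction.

49/9

Total count: 14 + 14 + 6 + 8 + 9 + 10 = 61.
Total exposure: 6 nights.
Gamma(α, β) with Poisson data over total exposure Σt gives posterior Gamma(α+Σx, β+Σt) = Gamma(67, 9).
Posterior mean = 67/9 = 67/9; prior mean = 6/3 = 2. Difference = 67/9 − 2 = 49/9.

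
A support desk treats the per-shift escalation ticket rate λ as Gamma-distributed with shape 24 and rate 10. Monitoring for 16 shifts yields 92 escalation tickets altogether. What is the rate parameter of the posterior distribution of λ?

Total count 92 over total exposure 16 shifts.
By Gamma–Poisson conjugacy, the posterior is Gamma(α + Σx, β + Σt) = Gamma(24 + 92, 10 + 16) = Gamma(116, 26).

26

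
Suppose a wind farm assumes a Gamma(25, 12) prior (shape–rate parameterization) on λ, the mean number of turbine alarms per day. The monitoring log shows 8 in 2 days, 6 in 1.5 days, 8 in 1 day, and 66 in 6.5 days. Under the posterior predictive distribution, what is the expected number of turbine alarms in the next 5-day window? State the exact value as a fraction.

Total count: 8 + 6 + 8 + 66 = 88.
Total exposure: 2 + 1.5 + 1 + 6.5 = 11 days.
Gamma(α, β) with Poisson data over total exposure Σt gives posterior Gamma(α+Σx, β+Σt) = Gamma(113, 23).
Predictive mean over a 5-day window = T·E[λ|data] = 5·113/23 = 565/23.

565/23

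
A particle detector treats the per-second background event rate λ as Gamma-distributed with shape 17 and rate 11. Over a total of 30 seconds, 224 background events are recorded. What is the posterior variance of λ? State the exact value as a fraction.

Total count 224 over total exposure 30 seconds.
Gamma(α, β) with Poisson data over total exposure Σt gives posterior Gamma(α+Σx, β+Σt) = Gamma(241, 41).
Posterior variance = α'/β'² = 241/1681.

241/1681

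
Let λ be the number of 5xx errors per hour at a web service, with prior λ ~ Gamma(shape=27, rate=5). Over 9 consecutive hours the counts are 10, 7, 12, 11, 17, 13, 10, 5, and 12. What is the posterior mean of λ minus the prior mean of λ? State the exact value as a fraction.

121/35

Total count: 10 + 7 + 12 + 11 + 17 + 13 + 10 + 5 + 12 = 97.
Total exposure: 9 hours.
By Gamma–Poisson conjugacy, the posterior is Gamma(α + Σx, β + Σt) = Gamma(27 + 97, 5 + 9) = Gamma(124, 14).
Posterior mean = 124/14 = 62/7; prior mean = 27/5 = 27/5. Difference = 62/7 − 27/5 = 121/35.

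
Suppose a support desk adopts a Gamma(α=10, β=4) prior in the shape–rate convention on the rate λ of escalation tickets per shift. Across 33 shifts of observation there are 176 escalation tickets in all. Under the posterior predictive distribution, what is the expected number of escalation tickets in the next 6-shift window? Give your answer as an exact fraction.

Total count 176 over total exposure 33 shifts.
The Gamma prior is conjugate for the Poisson rate, so λ | data ~ Gamma(10+176, 4+33) = Gamma(186, 37).
Predictive mean over a 6-shift window = T·E[λ|data] = 6·186/37 = 1116/37.

1116/37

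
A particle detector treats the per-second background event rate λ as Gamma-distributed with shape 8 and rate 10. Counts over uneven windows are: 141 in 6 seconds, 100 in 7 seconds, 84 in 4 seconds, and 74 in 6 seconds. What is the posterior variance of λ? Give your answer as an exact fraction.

37/99

Total count: 141 + 100 + 84 + 74 = 399.
Total exposure: 6 + 7 + 4 + 6 = 23 seconds.
By Gamma–Poisson conjugacy, the posterior is Gamma(α + Σx, β + Σt) = Gamma(8 + 399, 10 + 23) = Gamma(407, 33).
Posterior variance = α'/β'² = 407/1089 = 37/99.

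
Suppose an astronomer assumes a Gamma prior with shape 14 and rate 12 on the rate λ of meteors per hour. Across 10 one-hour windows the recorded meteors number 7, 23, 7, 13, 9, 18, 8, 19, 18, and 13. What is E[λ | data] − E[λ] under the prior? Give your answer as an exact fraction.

185/33

Total count: 7 + 23 + 7 + 13 + 9 + 18 + 8 + 19 + 18 + 13 = 135.
Total exposure: 10 hours.
By Gamma–Poisson conjugacy, the posterior is Gamma(α + Σx, β + Σt) = Gamma(14 + 135, 12 + 10) = Gamma(149, 22).
Posterior mean = 149/22 = 149/22; prior mean = 14/12 = 7/6. Difference = 149/22 − 7/6 = 185/33.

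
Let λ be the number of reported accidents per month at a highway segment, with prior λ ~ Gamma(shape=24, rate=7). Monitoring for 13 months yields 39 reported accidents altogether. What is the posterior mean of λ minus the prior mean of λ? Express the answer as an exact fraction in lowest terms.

-39/140

Total count 39 over total exposure 13 months.
Posterior: α' = 24 + 39 = 63, β' = 7 + 13 = 20.
Posterior mean = 63/20 = 63/20; prior mean = 24/7 = 24/7. Difference = 63/20 − 24/7 = -39/140.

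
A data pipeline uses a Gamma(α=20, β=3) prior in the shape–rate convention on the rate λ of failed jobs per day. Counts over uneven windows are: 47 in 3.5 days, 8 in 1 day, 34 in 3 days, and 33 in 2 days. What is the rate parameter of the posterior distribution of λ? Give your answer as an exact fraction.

25/2

Total count: 47 + 8 + 34 + 33 = 122.
Total exposure: 3.5 + 1 + 3 + 2 = 9.5 days.
Posterior: α' = 20 + 122 = 142, β' = 3 + 9.5 = 25/2.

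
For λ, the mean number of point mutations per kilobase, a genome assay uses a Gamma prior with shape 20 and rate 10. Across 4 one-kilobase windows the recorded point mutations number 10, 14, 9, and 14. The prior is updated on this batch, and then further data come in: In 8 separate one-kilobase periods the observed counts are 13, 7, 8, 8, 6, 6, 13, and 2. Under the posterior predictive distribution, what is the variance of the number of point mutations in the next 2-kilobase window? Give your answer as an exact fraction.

Total count: 10 + 14 + 9 + 14 = 47.
Total exposure: 4 kilobases.
After the first batch: Gamma(20 + 47, 10 + 4) = Gamma(67, 14).
Total count: 13 + 7 + 8 + 8 + 6 + 6 + 13 + 2 = 63.
Total exposure: 8 kilobases.
After the second batch: Gamma(67 + 63, 14 + 8) = Gamma(130, 22).
The posterior predictive for a window of length T is Negative Binomial with variance T·α'·(β'+T)/β'² = 2·130·24/484 = 1560/121.

1560/121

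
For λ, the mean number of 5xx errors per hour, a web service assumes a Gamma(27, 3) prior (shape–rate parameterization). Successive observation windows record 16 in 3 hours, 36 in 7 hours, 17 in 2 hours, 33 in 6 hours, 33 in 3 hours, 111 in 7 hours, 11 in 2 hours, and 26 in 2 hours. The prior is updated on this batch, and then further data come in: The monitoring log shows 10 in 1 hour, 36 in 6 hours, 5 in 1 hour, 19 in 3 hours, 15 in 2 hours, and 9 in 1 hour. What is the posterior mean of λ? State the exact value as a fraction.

Total count: 16 + 36 + 17 + 33 + 33 + 111 + 11 + 26 = 283.
Total exposure: 3 + 7 + 2 + 6 + 3 + 7 + 2 + 2 = 32 hours.
After the first batch: Gamma(27 + 283, 3 + 32) = Gamma(310, 35).
Total count: 10 + 36 + 5 + 19 + 15 + 9 = 94.
Total exposure: 1 + 6 + 1 + 3 + 2 + 1 = 14 hours.
After the second batch: Gamma(310 + 94, 35 + 14) = Gamma(404, 49).
Posterior mean = α'/β' = 404/49.

404/49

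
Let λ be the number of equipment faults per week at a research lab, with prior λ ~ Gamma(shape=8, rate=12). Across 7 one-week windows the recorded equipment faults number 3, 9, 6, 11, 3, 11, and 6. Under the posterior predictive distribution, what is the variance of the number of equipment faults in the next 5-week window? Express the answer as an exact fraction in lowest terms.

360/19

Total count: 3 + 9 + 6 + 11 + 3 + 11 + 6 = 49.
Total exposure: 7 weeks.
Conjugate update: add total count to the shape and total exposure to the rate, giving Gamma(57, 19).
The posterior predictive for a window of length T is Negative Binomial with variance T·α'·(β'+T)/β'² = 5·57·24/361 = 360/19.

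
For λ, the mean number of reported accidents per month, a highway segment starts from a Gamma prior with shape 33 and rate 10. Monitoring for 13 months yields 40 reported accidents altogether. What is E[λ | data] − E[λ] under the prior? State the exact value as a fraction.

-29/230

Total count 40 over total exposure 13 months.
Conjugate update: add total count to the shape and total exposure to the rate, giving Gamma(73, 23).
Posterior mean = 73/23 = 73/23; prior mean = 33/10 = 33/10. Difference = 73/23 − 33/10 = -29/230.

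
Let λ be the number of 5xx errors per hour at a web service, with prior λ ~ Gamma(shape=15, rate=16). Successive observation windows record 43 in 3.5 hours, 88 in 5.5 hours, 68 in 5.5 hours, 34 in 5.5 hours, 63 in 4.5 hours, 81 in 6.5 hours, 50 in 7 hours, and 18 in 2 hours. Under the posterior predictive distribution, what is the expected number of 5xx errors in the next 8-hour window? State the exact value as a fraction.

460/7

Total count: 43 + 88 + 68 + 34 + 63 + 81 + 50 + 18 = 445.
Total exposure: 3.5 + 5.5 + 5.5 + 5.5 + 4.5 + 6.5 + 7 + 2 = 40 hours.
Posterior: α' = 15 + 445 = 460, β' = 16 + 40 = 56.
Predictive mean over an 8-hour window = T·E[λ|data] = 8·460/56 = 460/7.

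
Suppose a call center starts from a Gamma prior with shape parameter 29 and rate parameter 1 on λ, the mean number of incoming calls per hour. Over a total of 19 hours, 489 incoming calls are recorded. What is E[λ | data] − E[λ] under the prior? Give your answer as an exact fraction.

-31/10

Total count 489 over total exposure 19 hours.
The Gamma prior is conjugate for the Poisson rate, so λ | data ~ Gamma(29+489, 1+19) = Gamma(518, 20).
Posterior mean = 518/20 = 259/10; prior mean = 29/1 = 29. Difference = 259/10 − 29 = -31/10.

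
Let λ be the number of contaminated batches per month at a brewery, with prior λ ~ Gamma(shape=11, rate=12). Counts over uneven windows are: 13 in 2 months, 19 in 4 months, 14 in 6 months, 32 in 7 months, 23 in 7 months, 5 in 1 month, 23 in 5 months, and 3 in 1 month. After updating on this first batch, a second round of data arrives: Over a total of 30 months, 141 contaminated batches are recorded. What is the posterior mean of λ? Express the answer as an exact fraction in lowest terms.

Total count: 13 + 19 + 14 + 32 + 23 + 5 + 23 + 3 = 132.
Total exposure: 2 + 4 + 6 + 7 + 7 + 1 + 5 + 1 = 33 months.
After the first batch: Gamma(11 + 132, 12 + 33) = Gamma(143, 45).
Total count 141 over total exposure 30 months.
After the second batch: Gamma(143 + 141, 45 + 30) = Gamma(284, 75).
Posterior mean = α'/β' = 284/75.

284/75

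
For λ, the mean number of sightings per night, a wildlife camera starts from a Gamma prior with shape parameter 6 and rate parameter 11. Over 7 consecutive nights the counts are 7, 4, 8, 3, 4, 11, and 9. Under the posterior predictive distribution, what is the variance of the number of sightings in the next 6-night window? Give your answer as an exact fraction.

208/9

Total count: 7 + 4 + 8 + 3 + 4 + 11 + 9 = 46.
Total exposure: 7 nights.
By Gamma–Poisson conjugacy, the posterior is Gamma(α + Σx, β + Σt) = Gamma(6 + 46, 11 + 7) = Gamma(52, 18).
The posterior predictive for a window of length T is Negative Binomial with variance T·α'·(β'+T)/β'² = 6·52·24/324 = 208/9.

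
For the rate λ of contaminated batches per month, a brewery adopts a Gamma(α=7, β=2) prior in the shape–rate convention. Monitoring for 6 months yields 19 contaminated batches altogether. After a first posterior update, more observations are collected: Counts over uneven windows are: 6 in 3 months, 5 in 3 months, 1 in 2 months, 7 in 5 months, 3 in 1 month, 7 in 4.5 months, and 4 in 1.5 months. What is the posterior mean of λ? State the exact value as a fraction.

Total count 19 over total exposure 6 months.
After the first batch: Gamma(7 + 19, 2 + 6) = Gamma(26, 8).
Total count: 6 + 5 + 1 + 7 + 3 + 7 + 4 = 33.
Total exposure: 3 + 3 + 2 + 5 + 1 + 4.5 + 1.5 = 20 months.
After the second batch: Gamma(26 + 33, 8 + 20) = Gamma(59, 28).
Posterior mean = α'/β' = 59/28.

59/28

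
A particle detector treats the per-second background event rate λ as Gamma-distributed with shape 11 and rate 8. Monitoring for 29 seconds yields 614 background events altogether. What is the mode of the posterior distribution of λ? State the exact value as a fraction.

Total count 614 over total exposure 29 seconds.
Gamma(α, β) with Poisson data over total exposure Σt gives posterior Gamma(α+Σx, β+Σt) = Gamma(625, 37).
Posterior mode = (α'−1)/β' = 624/37.

624/37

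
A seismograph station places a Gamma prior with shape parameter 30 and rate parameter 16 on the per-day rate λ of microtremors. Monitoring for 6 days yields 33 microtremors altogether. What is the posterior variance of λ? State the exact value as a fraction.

Total count 33 over total exposure 6 days.
Posterior: α' = 30 + 33 = 63, β' = 16 + 6 = 22.
Posterior variance = α'/β'² = 63/484.

63/484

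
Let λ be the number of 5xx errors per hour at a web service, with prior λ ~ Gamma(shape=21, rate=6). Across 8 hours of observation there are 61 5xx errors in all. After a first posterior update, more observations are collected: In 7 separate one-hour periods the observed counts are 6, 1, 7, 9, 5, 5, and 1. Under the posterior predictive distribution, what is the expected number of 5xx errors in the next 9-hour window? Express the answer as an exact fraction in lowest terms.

Total count 61 over total exposure 8 hours.
After the first batch: Gamma(21 + 61, 6 + 8) = Gamma(82, 14).
Total count: 6 + 1 + 7 + 9 + 5 + 5 + 1 = 34.
Total exposure: 7 hours.
After the second batch: Gamma(82 + 34, 14 + 7) = Gamma(116, 21).
Predictive mean over a 9-hour window = T·E[λ|data] = 9·116/21 = 348/7.

348/7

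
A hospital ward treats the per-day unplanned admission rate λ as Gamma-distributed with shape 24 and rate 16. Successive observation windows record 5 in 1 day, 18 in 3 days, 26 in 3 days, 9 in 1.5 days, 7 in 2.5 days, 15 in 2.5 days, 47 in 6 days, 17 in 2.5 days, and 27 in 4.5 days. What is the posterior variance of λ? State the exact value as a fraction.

156/1445

Total count: 5 + 18 + 26 + 9 + 7 + 15 + 47 + 17 + 27 = 171.
Total exposure: 1 + 3 + 3 + 1.5 + 2.5 + 2.5 + 6 + 2.5 + 4.5 = 26.5 days.
Conjugate update: add total count to the shape and total exposure to the rate, giving Gamma(195, 85/2).
Posterior variance = α'/β'² = 195/(7225/4) = 156/1445.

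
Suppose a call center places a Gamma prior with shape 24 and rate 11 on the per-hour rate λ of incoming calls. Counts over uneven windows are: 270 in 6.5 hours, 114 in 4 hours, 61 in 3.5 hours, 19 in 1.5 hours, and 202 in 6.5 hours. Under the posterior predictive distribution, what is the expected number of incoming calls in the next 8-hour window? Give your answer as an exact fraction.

Total count: 270 + 114 + 61 + 19 + 202 = 666.
Total exposure: 6.5 + 4 + 3.5 + 1.5 + 6.5 = 22 hours.
Posterior: α' = 24 + 666 = 690, β' = 11 + 22 = 33.
Predictive mean over an 8-hour window = T·E[λ|data] = 8·690/33 = 1840/11.

1840/11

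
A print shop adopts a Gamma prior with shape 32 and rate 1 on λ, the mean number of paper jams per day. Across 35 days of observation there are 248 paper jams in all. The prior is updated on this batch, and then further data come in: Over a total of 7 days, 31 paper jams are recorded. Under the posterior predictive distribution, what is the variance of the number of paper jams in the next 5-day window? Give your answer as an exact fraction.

74640/1849

Total count 248 over total exposure 35 days.
After the first batch: Gamma(32 + 248, 1 + 35) = Gamma(280, 36).
Total count 31 over total exposure 7 days.
After the second batch: Gamma(280 + 31, 36 + 7) = Gamma(311, 43).
The posterior predictive for a window of length T is Negative Binomial with variance T·α'·(β'+T)/β'² = 5·311·48/1849 = 74640/1849.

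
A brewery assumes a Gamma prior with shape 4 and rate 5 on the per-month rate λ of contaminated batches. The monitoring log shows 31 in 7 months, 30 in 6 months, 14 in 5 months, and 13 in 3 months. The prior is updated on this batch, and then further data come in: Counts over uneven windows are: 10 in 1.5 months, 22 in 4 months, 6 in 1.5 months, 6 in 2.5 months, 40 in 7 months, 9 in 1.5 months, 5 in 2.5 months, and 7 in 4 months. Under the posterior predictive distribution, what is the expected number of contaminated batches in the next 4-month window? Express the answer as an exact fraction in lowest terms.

1576/101

Total count: 31 + 30 + 14 + 13 = 88.
Total exposure: 7 + 6 + 5 + 3 = 21 months.
After the first batch: Gamma(4 + 88, 5 + 21) = Gamma(92, 26).
Total count: 10 + 22 + 6 + 6 + 40 + 9 + 5 + 7 = 105.
Total exposure: 1.5 + 4 + 1.5 + 2.5 + 7 + 1.5 + 2.5 + 4 = 24.5 months.
After the second batch: Gamma(92 + 105, 26 + 24.5) = Gamma(197, 101/2).
Predictive mean over a 4-month window = T·E[λ|data] = 4·197/(101/2) = 1576/101.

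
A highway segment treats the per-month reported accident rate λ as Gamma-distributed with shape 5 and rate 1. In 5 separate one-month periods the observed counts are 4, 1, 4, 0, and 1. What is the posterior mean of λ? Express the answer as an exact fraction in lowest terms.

5/2

Total count: 4 + 1 + 4 + 0 + 1 = 10.
Total exposure: 5 months.
By Gamma–Poisson conjugacy, the posterior is Gamma(α + Σx, β + Σt) = Gamma(5 + 10, 1 + 5) = Gamma(15, 6).
Posterior mean = α'/β' = 15/6 = 5/2.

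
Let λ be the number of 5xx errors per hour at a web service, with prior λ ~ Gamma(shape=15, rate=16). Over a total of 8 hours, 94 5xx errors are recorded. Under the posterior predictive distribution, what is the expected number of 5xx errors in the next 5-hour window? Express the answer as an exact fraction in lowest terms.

545/24

Total count 94 over total exposure 8 hours.
Posterior: α' = 15 + 94 = 109, β' = 16 + 8 = 24.
Predictive mean over a 5-hour window = T·E[λ|data] = 5·109/24 = 545/24.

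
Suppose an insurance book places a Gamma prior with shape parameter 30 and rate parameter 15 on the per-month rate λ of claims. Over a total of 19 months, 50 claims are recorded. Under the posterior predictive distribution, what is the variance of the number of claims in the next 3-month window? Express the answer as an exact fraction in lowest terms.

Total count 50 over total exposure 19 months.
Posterior: α' = 30 + 50 = 80, β' = 15 + 19 = 34.
The posterior predictive for a window of length T is Negative Binomial with variance T·α'·(β'+T)/β'² = 3·80·37/1156 = 2220/289.

2220/289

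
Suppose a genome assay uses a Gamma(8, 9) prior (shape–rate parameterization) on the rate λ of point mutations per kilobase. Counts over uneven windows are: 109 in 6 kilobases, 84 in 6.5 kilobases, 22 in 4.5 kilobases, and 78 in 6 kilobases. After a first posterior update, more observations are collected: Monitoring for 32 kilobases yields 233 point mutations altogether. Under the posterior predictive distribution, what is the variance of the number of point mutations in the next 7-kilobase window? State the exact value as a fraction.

Total count: 109 + 84 + 22 + 78 = 293.
Total exposure: 6 + 6.5 + 4.5 + 6 = 23 kilobases.
After the first batch: Gamma(8 + 293, 9 + 23) = Gamma(301, 32).
Total count 233 over total exposure 32 kilobases.
After the second batch: Gamma(301 + 233, 32 + 32) = Gamma(534, 64).
The posterior predictive for a window of length T is Negative Binomial with variance T·α'·(β'+T)/β'² = 7·534·71/4096 = 132699/2048.

132699/2048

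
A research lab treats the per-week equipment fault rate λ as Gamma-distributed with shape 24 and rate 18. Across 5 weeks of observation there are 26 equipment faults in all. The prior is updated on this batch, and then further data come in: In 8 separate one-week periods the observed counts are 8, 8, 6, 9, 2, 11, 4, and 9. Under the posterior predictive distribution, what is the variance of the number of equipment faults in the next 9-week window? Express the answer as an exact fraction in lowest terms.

Total count 26 over total exposure 5 weeks.
After the first batch: Gamma(24 + 26, 18 + 5) = Gamma(50, 23).
Total count: 8 + 8 + 6 + 9 + 2 + 11 + 4 + 9 = 57.
Total exposure: 8 weeks.
After the second batch: Gamma(50 + 57, 23 + 8) = Gamma(107, 31).
The posterior predictive for a window of length T is Negative Binomial with variance T·α'·(β'+T)/β'² = 9·107·40/961 = 38520/961.

38520/961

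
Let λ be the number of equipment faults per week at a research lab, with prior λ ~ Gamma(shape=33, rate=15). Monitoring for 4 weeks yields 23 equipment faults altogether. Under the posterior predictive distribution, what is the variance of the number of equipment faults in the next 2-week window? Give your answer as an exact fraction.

Total count 23 over total exposure 4 weeks.
Conjugate update: add total count to the shape and total exposure to the rate, giving Gamma(56, 19).
The posterior predictive for a window of length T is Negative Binomial with variance T·α'·(β'+T)/β'² = 2·56·21/361 = 2352/361.

2352/361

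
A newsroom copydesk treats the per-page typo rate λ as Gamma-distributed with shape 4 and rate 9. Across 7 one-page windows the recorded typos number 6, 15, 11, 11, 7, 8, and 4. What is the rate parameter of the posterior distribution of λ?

16

Total count: 6 + 15 + 11 + 11 + 7 + 8 + 4 = 62.
Total exposure: 7 pages.
Posterior: α' = 4 + 62 = 66, β' = 9 + 7 = 16.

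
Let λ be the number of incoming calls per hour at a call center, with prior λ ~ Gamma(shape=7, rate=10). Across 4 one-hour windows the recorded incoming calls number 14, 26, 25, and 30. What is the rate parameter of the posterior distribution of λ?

14

Total count: 14 + 26 + 25 + 30 = 95.
Total exposure: 4 hours.
Posterior: α' = 7 + 95 = 102, β' = 10 + 4 = 14.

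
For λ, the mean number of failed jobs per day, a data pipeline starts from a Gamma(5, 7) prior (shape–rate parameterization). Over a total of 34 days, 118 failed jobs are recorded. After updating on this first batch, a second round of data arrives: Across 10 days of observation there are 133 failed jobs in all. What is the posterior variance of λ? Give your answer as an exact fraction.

256/2601

Total count 118 over total exposure 34 days.
After the first batch: Gamma(5 + 118, 7 + 34) = Gamma(123, 41).
Total count 133 over total exposure 10 days.
After the second batch: Gamma(123 + 133, 41 + 10) = Gamma(256, 51).
Posterior variance = α'/β'² = 256/2601.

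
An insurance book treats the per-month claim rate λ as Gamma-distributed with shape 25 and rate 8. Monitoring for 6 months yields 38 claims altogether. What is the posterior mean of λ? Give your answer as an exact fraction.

Total count 38 over total exposure 6 months.
Conjugate update: add total count to the shape and total exposure to the rate, giving Gamma(63, 14).
Posterior mean = α'/β' = 63/14 = 9/2.

9/2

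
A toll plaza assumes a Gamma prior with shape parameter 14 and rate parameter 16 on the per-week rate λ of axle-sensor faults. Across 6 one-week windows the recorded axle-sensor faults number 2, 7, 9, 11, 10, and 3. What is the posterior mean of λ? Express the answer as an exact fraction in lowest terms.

28/11

Total count: 2 + 7 + 9 + 11 + 10 + 3 = 42.
Total exposure: 6 weeks.
Posterior: α' = 14 + 42 = 56, β' = 16 + 6 = 22.
Posterior mean = α'/β' = 56/22 = 28/11.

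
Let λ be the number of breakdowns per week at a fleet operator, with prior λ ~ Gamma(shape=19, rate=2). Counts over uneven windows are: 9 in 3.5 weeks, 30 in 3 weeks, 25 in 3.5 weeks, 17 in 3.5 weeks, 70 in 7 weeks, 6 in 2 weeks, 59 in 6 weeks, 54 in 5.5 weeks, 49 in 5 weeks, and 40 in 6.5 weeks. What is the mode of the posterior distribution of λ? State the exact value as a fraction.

754/95

Total count: 9 + 30 + 25 + 17 + 70 + 6 + 59 + 54 + 49 + 40 = 359.
Total exposure: 3.5 + 3 + 3.5 + 3.5 + 7 + 2 + 6 + 5.5 + 5 + 6.5 = 45.5 weeks.
Conjugate update: add total count to the shape and total exposure to the rate, giving Gamma(378, 95/2).
Posterior mode = (α'−1)/β' = 377/(95/2) = 754/95.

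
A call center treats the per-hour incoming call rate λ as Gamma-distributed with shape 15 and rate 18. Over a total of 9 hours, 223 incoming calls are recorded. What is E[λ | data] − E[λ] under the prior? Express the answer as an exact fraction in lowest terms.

431/54

Total count 223 over total exposure 9 hours.
Conjugate update: add total count to the shape and total exposure to the rate, giving Gamma(238, 27).
Posterior mean = 238/27 = 238/27; prior mean = 15/18 = 5/6. Difference = 238/27 − 5/6 = 431/54.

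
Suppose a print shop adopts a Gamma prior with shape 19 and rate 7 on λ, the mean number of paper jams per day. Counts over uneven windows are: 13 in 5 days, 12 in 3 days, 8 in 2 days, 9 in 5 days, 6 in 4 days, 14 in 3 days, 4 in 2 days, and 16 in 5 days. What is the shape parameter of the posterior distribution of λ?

Total count: 13 + 12 + 8 + 9 + 6 + 14 + 4 + 16 = 82.
Total exposure: 5 + 3 + 2 + 5 + 4 + 3 + 2 + 5 = 29 days.
By Gamma–Poisson conjugacy, the posterior is Gamma(α + Σx, β + Σt) = Gamma(19 + 82, 7 + 29) = Gamma(101, 36).

101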